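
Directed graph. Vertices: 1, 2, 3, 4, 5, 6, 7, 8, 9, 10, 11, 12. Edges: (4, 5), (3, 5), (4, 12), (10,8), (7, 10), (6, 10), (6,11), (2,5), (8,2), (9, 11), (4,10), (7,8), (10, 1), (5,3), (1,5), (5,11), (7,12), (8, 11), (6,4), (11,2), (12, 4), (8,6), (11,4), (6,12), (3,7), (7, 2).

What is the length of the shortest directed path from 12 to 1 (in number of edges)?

3

Distance 0: 12.
Distance 1: 4.
Distance 2: 5, 10.
Distance 3: 1, 3, 8, 11 — contains 1.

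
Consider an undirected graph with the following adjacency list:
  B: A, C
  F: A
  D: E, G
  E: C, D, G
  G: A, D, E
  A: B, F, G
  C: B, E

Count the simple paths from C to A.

3

C–B–A
C–E–D–G–A
C–E–G–A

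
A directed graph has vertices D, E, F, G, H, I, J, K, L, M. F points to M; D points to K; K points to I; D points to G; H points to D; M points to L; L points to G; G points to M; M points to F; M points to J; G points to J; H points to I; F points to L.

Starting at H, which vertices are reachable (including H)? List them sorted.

Start at H.
Its neighbours: D, I.
Then their neighbours: G, K.
Then next layer: J, M.
Then next layer: F, L.
Nothing further is reachable.

D, F, G, H, I, J, K, L, M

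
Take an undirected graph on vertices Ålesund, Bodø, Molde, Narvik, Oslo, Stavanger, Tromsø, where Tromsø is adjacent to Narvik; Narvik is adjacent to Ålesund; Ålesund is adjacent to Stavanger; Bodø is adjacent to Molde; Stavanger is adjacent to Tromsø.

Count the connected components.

3

From Ålesund: component {Ålesund, Narvik, Stavanger, Tromsø}.
From Bodø: component {Bodø, Molde}.
From Oslo: component {Oslo}.
That's 3 components.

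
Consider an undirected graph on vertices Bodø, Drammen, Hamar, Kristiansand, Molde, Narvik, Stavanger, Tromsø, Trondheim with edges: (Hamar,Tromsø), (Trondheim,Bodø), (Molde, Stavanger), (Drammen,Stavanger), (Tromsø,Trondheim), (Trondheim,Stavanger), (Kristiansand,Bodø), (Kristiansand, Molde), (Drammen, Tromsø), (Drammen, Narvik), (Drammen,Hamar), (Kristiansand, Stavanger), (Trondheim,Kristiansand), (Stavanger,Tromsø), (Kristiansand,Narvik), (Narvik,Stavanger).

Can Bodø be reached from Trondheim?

Explore from Trondheim.
Distance 1: reach Bodø, Kristiansand, Stavanger, Tromsø.
Found Bodø.

Yes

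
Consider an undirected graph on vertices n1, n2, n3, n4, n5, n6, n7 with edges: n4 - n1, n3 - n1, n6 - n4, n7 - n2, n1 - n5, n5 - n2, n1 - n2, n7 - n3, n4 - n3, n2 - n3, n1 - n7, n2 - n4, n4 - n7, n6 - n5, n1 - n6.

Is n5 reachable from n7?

Explore from n7.
Distance 1: reach n1, n2, n3, n4.
Distance 2: reach n5, n6.
Found n5.

Yes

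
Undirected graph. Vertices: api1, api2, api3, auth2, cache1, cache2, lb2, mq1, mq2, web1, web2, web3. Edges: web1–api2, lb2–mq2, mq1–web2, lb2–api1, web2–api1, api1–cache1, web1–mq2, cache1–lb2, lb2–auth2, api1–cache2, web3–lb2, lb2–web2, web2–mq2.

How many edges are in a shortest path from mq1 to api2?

Distance 0: mq1.
Distance 1: web2.
Distance 2: api1, lb2, mq2.
Distance 3: auth2, cache1, cache2, web1, web3.
Distance 4: api2 — contains api2.

4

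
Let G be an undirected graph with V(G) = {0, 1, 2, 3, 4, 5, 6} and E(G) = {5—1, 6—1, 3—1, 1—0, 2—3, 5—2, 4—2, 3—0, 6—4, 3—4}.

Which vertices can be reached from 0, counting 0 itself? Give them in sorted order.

0, 1, 2, 3, 4, 5, 6

Start at 0.
Its neighbours: 1, 3.
Then their neighbours: 2, 4, 5, 6.
Every vertex is now reached.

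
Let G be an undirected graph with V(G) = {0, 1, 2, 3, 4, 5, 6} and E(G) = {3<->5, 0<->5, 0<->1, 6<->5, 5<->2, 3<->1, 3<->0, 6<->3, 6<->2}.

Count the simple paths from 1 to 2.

13

1–0–3–5–2
1–0–3–5–6–2
1–0–3–6–2
1–0–3–6–5–2
1–0–5–2
1–0–5–3–6–2
1–0–5–6–2
1–3–0–5–2
1–3–0–5–6–2
1–3–5–2
1–3–5–6–2
1–3–6–2
1–3–6–5–2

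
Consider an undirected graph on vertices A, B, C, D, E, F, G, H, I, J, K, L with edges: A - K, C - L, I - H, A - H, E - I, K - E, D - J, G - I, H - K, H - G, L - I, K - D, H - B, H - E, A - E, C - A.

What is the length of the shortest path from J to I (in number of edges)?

4

Distance 0: J.
Distance 1: D.
Distance 2: K.
Distance 3: A, E, H.
Distance 4: B, C, G, I — contains I.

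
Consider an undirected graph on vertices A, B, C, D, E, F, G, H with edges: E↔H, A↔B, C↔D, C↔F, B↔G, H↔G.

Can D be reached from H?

Explore from H.
Distance 1: reach E, G.
Distance 2: reach B.
Distance 3: reach A.
The search is exhausted without reaching D; it lies in a different component.

No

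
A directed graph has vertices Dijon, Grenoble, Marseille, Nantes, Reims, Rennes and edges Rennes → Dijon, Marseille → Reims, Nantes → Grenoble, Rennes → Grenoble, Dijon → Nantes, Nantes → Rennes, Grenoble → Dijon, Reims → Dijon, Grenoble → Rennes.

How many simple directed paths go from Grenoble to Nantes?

Grenoble→Dijon→Nantes
Grenoble→Rennes→Dijon→Nantes

2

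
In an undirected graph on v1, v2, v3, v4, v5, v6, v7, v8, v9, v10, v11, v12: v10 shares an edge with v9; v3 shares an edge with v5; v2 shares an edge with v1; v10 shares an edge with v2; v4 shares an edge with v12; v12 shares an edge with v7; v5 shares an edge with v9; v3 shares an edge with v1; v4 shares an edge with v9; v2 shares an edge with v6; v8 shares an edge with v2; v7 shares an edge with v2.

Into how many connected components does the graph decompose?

From v1: component {v1, v2, v3, v4, v5, v6, v7, v8, v9, v10, v12}.
From v11: component {v11}.
That's 2 components.

2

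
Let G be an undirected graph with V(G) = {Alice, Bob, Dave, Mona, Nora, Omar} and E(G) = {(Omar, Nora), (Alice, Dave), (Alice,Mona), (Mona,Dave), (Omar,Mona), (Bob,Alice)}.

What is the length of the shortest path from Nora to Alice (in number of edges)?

Distance 0: Nora.
Distance 1: Omar.
Distance 2: Mona.
Distance 3: Alice, Dave — contains Alice.

3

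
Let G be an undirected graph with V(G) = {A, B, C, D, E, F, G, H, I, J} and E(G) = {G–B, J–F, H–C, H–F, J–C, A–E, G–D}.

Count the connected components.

From A: component {A, E}.
From B: component {B, D, G}.
From C: component {C, F, H, J}.
From I: component {I}.
That's 4 components.

4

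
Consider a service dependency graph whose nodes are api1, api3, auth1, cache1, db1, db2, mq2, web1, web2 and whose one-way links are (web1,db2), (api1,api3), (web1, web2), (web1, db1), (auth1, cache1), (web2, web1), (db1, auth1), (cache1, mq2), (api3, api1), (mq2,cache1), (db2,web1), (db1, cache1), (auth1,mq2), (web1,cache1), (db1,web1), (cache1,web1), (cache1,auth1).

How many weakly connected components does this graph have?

From api1: component {api1, api3}.
From auth1: component {auth1, cache1, db1, db2, mq2, web1, web2}.
That's 2 components.

2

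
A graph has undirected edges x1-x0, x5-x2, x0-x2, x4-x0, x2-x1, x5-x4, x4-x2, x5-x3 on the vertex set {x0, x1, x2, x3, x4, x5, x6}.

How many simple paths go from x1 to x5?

7

x1–x0–x2–x4–x5
x1–x0–x2–x5
x1–x0–x4–x2–x5
x1–x0–x4–x5
x1–x2–x0–x4–x5
x1–x2–x4–x5
x1–x2–x5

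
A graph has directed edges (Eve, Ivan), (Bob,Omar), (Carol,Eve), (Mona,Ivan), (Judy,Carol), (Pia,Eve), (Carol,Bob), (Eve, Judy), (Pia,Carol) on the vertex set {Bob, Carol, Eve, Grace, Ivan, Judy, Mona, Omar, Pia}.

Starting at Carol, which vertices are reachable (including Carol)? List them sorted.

Bob, Carol, Eve, Ivan, Judy, Omar

Start at Carol.
Its neighbours: Bob, Eve.
Then their neighbours: Ivan, Judy, Omar.
Nothing further is reachable.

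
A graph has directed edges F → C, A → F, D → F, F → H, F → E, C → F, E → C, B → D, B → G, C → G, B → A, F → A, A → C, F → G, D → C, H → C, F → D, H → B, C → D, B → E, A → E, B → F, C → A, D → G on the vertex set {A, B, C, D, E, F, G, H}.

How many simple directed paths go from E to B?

3

E→C→A→F→H→B
E→C→D→F→H→B
E→C→F→H→B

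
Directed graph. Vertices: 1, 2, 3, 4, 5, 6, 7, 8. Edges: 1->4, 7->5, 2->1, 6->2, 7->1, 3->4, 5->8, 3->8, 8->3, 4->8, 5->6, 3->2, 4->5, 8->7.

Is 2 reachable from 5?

Yes

Explore from 5.
Distance 1: reach 6, 8.
Distance 2: reach 2, 3, 7.
Found 2.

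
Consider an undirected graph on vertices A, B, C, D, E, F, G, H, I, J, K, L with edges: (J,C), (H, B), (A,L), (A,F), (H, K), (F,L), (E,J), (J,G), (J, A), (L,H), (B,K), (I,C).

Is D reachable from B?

No

Explore from B.
Distance 1: reach H, K.
Distance 2: reach L.
Distance 3: reach A, F.
Distance 4: reach J.
Distance 5: reach C, E, G.
Distance 6: reach I.
The search is exhausted without reaching D; it lies in a different component.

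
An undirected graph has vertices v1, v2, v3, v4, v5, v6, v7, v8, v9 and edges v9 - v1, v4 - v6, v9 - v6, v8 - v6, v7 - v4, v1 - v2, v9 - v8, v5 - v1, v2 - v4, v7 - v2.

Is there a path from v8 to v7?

Yes

Explore from v8.
Distance 1: reach v6, v9.
Distance 2: reach v1, v4.
Distance 3: reach v2, v5, v7.
Found v7.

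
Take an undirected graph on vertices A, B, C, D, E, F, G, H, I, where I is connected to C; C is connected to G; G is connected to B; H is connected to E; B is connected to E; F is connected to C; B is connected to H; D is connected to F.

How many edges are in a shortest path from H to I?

4

Distance 0: H.
Distance 1: B, E.
Distance 2: G.
Distance 3: C.
Distance 4: F, I — contains I.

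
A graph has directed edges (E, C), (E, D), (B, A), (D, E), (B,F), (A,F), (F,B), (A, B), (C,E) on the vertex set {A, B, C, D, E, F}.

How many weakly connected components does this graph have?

2

From A: component {A, B, F}.
From C: component {C, D, E}.
That's 2 components.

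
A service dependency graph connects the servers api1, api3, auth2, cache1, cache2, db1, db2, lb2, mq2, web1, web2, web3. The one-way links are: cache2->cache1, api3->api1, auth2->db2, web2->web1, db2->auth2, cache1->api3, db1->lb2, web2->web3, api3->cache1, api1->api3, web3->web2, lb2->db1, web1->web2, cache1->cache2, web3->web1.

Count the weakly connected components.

5

From api1: component {api1, api3, cache1, cache2}.
From auth2: component {auth2, db2}.
From db1: component {db1, lb2}.
From mq2: component {mq2}.
From web1: component {web1, web2, web3}.
That's 5 components.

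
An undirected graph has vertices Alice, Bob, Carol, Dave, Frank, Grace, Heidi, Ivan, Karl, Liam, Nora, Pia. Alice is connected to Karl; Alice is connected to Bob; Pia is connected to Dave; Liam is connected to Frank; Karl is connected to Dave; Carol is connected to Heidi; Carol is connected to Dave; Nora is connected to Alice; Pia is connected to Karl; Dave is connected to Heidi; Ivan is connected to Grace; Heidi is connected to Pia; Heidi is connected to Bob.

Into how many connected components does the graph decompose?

From Alice: component {Alice, Bob, Carol, Dave, Heidi, Karl, Nora, Pia}.
From Frank: component {Frank, Liam}.
From Grace: component {Grace, Ivan}.
That's 3 components.

3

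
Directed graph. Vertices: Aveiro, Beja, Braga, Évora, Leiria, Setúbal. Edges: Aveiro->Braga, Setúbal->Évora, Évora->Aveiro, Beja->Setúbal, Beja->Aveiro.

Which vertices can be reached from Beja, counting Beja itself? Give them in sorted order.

Aveiro, Beja, Braga, Évora, Setúbal

Start at Beja.
Its neighbours: Aveiro, Setúbal.
Then their neighbours: Braga, Évora.
Nothing further is reachable.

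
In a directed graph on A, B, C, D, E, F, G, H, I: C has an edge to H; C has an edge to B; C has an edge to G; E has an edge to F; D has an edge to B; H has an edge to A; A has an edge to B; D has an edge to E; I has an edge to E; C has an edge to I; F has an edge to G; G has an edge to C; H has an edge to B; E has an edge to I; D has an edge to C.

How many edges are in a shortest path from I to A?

Distance 0: I.
Distance 1: E.
Distance 2: F.
Distance 3: G.
Distance 4: C.
Distance 5: B, H.
Distance 6: A — contains A.

6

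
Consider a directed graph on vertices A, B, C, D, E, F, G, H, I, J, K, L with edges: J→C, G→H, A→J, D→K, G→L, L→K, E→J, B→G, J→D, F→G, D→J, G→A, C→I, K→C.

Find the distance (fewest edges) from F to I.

5

Distance 0: F.
Distance 1: G.
Distance 2: A, H, L.
Distance 3: J, K.
Distance 4: C, D.
Distance 5: I — contains I.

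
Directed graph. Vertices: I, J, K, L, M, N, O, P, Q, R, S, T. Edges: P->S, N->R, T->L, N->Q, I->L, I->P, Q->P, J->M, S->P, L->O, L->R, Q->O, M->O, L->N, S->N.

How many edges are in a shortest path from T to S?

Distance 0: T.
Distance 1: L.
Distance 2: N, O, R.
Distance 3: Q.
Distance 4: P.
Distance 5: S — contains S.

5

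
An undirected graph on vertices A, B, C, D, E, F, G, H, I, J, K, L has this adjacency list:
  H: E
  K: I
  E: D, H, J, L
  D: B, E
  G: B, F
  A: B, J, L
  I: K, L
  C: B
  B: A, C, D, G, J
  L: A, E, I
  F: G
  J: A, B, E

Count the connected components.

1

From A: component {A, B, C, D, E, F, G, H, I, J, K, L}.
That's 1 component.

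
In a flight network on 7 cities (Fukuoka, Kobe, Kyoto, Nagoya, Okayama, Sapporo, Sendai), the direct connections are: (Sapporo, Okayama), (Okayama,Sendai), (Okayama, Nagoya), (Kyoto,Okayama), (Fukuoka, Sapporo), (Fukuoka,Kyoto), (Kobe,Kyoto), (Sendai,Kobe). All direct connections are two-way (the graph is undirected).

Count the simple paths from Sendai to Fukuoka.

Sendai–Kobe–Kyoto–Fukuoka
Sendai–Kobe–Kyoto–Okayama–Sapporo–Fukuoka
Sendai–Okayama–Kyoto–Fukuoka
Sendai–Okayama–Sapporo–Fukuoka

4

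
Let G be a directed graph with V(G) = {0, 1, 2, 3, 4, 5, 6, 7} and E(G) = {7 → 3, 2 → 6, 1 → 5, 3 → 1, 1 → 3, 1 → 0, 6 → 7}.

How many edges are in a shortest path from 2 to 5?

Distance 0: 2.
Distance 1: 6.
Distance 2: 7.
Distance 3: 3.
Distance 4: 1.
Distance 5: 0, 5 — contains 5.

5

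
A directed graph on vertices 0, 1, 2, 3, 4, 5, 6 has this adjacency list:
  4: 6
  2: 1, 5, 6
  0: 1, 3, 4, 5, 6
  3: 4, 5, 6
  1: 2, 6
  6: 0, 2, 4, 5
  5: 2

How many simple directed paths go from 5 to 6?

5→2→1→6
5→2→6

2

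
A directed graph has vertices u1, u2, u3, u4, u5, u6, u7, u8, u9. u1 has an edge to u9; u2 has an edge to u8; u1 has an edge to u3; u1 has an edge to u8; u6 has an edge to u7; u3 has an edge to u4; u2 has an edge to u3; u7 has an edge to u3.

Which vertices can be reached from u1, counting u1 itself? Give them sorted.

u1, u3, u4, u8, u9

Start at u1.
Its neighbours: u3, u8, u9.
Then their neighbours: u4.
Nothing further is reachable.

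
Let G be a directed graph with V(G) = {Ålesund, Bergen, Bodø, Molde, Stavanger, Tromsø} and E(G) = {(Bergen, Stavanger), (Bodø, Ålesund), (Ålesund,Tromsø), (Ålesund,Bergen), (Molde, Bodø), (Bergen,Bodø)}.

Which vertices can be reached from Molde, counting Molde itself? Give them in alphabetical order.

Start at Molde.
Its neighbours: Bodø.
Then their neighbours: Ålesund.
Then next layer: Bergen, Tromsø.
Then next layer: Stavanger.
Every vertex is now reached.

Ålesund, Bergen, Bodø, Molde, Stavanger, Tromsø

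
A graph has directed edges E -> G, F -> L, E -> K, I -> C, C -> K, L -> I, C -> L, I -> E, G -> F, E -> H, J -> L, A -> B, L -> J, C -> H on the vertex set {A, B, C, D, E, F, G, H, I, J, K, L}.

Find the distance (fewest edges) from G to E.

Distance 0: G.
Distance 1: F.
Distance 2: L.
Distance 3: I, J.
Distance 4: C, E — contains E.

4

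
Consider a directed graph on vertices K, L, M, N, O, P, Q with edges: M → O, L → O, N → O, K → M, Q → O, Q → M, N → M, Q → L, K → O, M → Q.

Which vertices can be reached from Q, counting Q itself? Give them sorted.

L, M, O, Q

Start at Q.
Its neighbours: L, M, O.
Nothing further is reachable.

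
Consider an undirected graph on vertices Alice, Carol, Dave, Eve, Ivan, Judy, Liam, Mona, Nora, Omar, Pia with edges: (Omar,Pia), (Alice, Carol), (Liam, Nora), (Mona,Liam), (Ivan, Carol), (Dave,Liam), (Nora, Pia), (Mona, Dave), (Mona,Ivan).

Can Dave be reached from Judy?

No

Judy has no edges, so nothing is reachable from it.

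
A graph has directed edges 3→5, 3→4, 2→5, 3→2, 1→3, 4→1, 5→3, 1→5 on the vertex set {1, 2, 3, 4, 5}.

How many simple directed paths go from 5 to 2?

5→3→2

1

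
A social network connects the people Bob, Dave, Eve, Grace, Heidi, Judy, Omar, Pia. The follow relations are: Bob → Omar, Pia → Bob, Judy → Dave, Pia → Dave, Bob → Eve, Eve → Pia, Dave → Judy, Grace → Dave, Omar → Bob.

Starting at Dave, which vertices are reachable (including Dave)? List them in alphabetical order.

Start at Dave.
Its neighbours: Judy.
Nothing further is reachable.

Dave, Judy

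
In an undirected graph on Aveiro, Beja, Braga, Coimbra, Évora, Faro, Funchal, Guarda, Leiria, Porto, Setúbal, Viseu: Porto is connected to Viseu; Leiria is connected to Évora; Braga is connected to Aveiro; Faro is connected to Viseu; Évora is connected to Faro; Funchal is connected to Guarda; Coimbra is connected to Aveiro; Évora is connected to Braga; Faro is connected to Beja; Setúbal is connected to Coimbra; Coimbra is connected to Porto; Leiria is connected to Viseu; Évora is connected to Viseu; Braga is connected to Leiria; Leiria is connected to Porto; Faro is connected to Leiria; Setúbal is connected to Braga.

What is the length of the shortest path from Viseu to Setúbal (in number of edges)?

3

Distance 0: Viseu.
Distance 1: Évora, Faro, Leiria, Porto.
Distance 2: Beja, Braga, Coimbra.
Distance 3: Aveiro, Setúbal — contains Setúbal.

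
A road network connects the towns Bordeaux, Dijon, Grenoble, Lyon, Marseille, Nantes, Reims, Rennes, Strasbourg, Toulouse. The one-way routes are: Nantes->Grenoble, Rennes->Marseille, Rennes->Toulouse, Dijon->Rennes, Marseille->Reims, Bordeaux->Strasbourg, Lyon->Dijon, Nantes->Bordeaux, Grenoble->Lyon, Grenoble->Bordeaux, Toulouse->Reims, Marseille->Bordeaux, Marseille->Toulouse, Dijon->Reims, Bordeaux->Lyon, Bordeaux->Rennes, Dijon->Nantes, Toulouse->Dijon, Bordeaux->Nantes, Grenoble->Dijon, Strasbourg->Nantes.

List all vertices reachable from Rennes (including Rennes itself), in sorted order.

Start at Rennes.
Its neighbours: Marseille, Toulouse.
Then their neighbours: Bordeaux, Dijon, Reims.
Then next layer: Lyon, Nantes, Strasbourg.
Then next layer: Grenoble.
Every vertex is now reached.

Bordeaux, Dijon, Grenoble, Lyon, Marseille, Nantes, Reims, Rennes, Strasbourg, Toulouse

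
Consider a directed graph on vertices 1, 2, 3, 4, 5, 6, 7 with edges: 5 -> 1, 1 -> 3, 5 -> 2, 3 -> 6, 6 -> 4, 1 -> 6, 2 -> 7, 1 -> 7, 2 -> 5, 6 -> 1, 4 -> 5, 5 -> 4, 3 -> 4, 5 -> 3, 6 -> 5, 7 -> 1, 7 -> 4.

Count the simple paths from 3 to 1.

3→4→5→1
3→4→5→2→7→1
3→6→1
3→6→4→5→1
3→6→4→5→2→7→1
3→6→5→1
3→6→5→2→7→1

7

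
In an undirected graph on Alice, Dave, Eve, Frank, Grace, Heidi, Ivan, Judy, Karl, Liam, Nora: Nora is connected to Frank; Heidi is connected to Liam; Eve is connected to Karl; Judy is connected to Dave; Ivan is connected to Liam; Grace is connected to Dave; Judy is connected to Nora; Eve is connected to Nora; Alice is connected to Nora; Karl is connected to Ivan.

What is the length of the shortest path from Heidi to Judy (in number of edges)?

6

Distance 0: Heidi.
Distance 1: Liam.
Distance 2: Ivan.
Distance 3: Karl.
Distance 4: Eve.
Distance 5: Nora.
Distance 6: Alice, Frank, Judy — contains Judy.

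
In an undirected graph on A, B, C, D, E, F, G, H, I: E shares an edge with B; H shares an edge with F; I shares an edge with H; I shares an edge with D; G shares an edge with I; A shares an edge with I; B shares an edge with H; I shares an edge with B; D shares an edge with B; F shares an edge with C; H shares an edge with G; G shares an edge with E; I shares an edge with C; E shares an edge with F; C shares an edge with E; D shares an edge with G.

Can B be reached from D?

Yes

Explore from D.
Distance 1: reach B, G, I.
Found B.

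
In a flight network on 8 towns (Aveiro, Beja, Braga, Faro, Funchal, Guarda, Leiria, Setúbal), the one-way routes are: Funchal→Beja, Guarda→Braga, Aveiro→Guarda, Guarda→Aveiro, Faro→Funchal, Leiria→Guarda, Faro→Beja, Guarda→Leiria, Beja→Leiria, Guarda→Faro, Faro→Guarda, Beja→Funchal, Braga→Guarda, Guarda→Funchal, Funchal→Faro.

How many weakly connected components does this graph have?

From Aveiro: component {Aveiro, Beja, Braga, Faro, Funchal, Guarda, Leiria}.
From Setúbal: component {Setúbal}.
That's 2 components.

2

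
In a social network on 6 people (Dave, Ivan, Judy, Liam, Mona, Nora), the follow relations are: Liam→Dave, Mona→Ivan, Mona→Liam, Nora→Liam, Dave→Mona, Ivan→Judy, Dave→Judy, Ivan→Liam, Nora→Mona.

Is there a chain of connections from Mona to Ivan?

Explore from Mona.
Distance 1: reach Ivan, Liam.
Found Ivan.

Yes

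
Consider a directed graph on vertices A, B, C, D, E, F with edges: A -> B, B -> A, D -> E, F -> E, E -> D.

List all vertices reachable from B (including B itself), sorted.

Start at B.
Its neighbours: A.
Nothing further is reachable.

A, B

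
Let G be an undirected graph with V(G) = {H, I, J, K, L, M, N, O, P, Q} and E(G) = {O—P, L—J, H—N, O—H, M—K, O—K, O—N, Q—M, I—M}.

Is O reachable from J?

No

Explore from J.
Distance 1: reach L.
The search is exhausted without reaching O; it lies in a different component.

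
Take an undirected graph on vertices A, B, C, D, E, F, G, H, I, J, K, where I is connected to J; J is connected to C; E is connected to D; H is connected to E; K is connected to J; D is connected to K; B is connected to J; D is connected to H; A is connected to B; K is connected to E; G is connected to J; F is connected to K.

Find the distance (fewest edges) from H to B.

Distance 0: H.
Distance 1: D, E.
Distance 2: K.
Distance 3: F, J.
Distance 4: B, C, G, I — contains B.

4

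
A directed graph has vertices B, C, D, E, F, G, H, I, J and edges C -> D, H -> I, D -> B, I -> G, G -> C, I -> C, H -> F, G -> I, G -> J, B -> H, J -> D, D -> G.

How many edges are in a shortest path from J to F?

4

Distance 0: J.
Distance 1: D.
Distance 2: B, G.
Distance 3: C, H, I.
Distance 4: F — contains F.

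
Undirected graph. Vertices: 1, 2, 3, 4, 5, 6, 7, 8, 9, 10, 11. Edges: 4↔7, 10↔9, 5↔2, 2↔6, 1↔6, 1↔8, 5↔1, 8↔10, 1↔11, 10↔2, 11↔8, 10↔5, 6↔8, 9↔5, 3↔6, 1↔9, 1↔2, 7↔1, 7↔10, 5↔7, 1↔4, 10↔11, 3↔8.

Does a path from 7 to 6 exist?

Explore from 7.
Distance 1: reach 1, 4, 5, 10.
Distance 2: reach 2, 6, 8, 9, 11.
Found 6.

Yes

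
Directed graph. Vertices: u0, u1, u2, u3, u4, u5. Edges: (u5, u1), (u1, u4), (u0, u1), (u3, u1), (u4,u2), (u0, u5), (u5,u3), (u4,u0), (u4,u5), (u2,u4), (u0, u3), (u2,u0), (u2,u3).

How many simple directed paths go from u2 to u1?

11

u2→u0→u1
u2→u0→u3→u1
u2→u0→u5→u1
u2→u0→u5→u3→u1
u2→u3→u1
u2→u4→u0→u1
u2→u4→u0→u3→u1
u2→u4→u0→u5→u1
u2→u4→u0→u5→u3→u1
u2→u4→u5→u1
u2→u4→u5→u3→u1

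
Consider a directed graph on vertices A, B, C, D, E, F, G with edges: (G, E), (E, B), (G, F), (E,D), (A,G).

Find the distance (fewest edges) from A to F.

2

Distance 0: A.
Distance 1: G.
Distance 2: E, F — contains F.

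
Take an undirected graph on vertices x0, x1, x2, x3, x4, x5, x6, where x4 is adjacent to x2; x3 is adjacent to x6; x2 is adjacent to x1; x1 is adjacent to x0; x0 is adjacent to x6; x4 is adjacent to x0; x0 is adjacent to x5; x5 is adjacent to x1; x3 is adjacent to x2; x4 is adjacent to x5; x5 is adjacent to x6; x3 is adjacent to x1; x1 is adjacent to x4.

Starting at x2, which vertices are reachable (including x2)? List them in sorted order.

x0, x1, x2, x3, x4, x5, x6

Start at x2.
Its neighbours: x1, x3, x4.
Then their neighbours: x0, x5, x6.
Every vertex is now reached.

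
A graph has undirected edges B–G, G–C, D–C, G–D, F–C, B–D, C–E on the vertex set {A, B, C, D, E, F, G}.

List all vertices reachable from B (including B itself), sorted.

B, C, D, E, F, G

Start at B.
Its neighbours: D, G.
Then their neighbours: C.
Then next layer: E, F.
Nothing further is reachable.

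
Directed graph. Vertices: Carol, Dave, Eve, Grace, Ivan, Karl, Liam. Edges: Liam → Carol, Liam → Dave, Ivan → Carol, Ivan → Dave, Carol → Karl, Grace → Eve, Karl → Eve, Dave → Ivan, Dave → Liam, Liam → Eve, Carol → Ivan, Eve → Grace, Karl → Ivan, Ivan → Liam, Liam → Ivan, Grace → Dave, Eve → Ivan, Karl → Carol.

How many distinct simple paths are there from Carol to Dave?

9

Carol→Ivan→Dave
Carol→Ivan→Liam→Dave
Carol→Ivan→Liam→Eve→Grace→Dave
Carol→Karl→Eve→Grace→Dave
Carol→Karl→Eve→Ivan→Dave
Carol→Karl→Eve→Ivan→Liam→Dave
Carol→Karl→Ivan→Dave
Carol→Karl→Ivan→Liam→Dave
Carol→Karl→Ivan→Liam→Eve→Grace→Dave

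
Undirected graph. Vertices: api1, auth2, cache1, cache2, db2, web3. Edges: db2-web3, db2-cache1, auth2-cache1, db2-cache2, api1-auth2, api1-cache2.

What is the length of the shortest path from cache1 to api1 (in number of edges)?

2

Distance 0: cache1.
Distance 1: auth2, db2.
Distance 2: api1, cache2, web3 — contains api1.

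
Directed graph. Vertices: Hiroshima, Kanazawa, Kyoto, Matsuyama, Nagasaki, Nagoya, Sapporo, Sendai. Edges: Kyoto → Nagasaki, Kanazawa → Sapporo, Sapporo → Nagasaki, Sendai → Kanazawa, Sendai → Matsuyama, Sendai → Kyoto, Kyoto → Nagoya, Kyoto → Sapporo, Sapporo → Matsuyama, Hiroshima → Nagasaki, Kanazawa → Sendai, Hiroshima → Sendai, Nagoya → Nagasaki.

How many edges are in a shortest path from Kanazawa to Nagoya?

3

Distance 0: Kanazawa.
Distance 1: Sapporo, Sendai.
Distance 2: Kyoto, Matsuyama, Nagasaki.
Distance 3: Nagoya — contains Nagoya.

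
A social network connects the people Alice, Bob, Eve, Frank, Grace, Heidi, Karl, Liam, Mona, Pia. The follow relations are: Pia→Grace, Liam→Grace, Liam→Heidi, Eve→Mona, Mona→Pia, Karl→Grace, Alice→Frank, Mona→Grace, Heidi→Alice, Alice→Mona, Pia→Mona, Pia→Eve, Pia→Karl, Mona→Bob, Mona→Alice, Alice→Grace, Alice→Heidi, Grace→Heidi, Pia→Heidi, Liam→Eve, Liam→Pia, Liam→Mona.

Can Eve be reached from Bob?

Bob has no outgoing edges, so nothing is reachable from it.

No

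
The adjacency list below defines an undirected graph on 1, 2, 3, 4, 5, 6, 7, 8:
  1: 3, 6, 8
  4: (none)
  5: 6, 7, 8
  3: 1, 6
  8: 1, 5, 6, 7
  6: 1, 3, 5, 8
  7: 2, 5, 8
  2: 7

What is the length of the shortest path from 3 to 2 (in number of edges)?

4

Distance 0: 3.
Distance 1: 1, 6.
Distance 2: 5, 8.
Distance 3: 7.
Distance 4: 2 — contains 2.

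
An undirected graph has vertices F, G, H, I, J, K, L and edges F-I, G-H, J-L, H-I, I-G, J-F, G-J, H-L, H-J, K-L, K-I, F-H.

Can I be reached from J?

Yes

Explore from J.
Distance 1: reach F, G, H, L.
Distance 2: reach I, K.
Found I.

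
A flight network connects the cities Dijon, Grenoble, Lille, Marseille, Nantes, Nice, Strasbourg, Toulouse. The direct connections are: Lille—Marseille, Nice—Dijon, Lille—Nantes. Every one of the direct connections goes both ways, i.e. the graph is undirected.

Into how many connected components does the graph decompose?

5

From Dijon: component {Dijon, Nice}.
From Grenoble: component {Grenoble}.
From Lille: component {Lille, Marseille, Nantes}.
From Strasbourg: component {Strasbourg}.
From Toulouse: component {Toulouse}.
That's 5 components.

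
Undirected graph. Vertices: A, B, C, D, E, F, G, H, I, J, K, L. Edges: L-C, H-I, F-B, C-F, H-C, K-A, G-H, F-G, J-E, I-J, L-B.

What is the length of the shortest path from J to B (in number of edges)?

Distance 0: J.
Distance 1: E, I.
Distance 2: H.
Distance 3: C, G.
Distance 4: F, L.
Distance 5: B — contains B.

5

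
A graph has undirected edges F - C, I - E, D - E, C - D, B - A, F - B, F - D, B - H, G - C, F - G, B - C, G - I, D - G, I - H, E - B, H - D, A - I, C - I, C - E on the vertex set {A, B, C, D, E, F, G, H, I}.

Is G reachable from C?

Yes

Explore from C.
Distance 1: reach B, D, E, F, G, I.
Found G.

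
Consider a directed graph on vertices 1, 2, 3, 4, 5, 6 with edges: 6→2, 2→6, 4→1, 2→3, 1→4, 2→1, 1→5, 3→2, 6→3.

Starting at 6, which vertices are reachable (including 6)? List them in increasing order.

1, 2, 3, 4, 5, 6

Start at 6.
Its neighbours: 2, 3.
Then their neighbours: 1.
Then next layer: 4, 5.
Every vertex is now reached.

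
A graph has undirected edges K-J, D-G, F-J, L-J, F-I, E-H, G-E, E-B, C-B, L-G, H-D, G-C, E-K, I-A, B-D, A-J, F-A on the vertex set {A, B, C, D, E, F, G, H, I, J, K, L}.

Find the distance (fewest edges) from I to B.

5

Distance 0: I.
Distance 1: A, F.
Distance 2: J.
Distance 3: K, L.
Distance 4: E, G.
Distance 5: B, C, D, H — contains B.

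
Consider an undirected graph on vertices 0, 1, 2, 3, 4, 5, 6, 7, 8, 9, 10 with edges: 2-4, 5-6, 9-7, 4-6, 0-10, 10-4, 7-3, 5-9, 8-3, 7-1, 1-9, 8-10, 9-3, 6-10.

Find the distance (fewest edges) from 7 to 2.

Distance 0: 7.
Distance 1: 1, 3, 9.
Distance 2: 5, 8.
Distance 3: 6, 10.
Distance 4: 0, 4.
Distance 5: 2 — contains 2.

5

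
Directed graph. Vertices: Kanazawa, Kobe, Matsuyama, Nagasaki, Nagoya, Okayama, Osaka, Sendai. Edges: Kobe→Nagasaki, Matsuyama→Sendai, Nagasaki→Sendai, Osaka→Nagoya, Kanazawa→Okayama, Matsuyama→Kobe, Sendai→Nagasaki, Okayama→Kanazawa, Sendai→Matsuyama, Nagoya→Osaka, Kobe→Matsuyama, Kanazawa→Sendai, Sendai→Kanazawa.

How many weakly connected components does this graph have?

2

From Kanazawa: component {Kanazawa, Kobe, Matsuyama, Nagasaki, Okayama, Sendai}.
From Nagoya: component {Nagoya, Osaka}.
That's 2 components.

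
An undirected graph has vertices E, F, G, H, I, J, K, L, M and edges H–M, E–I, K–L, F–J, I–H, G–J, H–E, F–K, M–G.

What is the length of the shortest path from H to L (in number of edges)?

6

Distance 0: H.
Distance 1: E, I, M.
Distance 2: G.
Distance 3: J.
Distance 4: F.
Distance 5: K.
Distance 6: L — contains L.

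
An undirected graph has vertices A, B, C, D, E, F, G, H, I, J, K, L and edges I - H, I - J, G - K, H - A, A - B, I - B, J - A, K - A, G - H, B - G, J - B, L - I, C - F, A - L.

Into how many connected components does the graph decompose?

From A: component {A, B, G, H, I, J, K, L}.
From C: component {C, F}.
From D: component {D}.
From E: component {E}.
That's 4 components.

4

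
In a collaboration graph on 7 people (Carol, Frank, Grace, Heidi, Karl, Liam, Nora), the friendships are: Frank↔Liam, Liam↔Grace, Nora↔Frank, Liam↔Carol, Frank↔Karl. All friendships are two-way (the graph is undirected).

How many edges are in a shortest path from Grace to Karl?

3

Distance 0: Grace.
Distance 1: Liam.
Distance 2: Carol, Frank.
Distance 3: Karl, Nora — contains Karl.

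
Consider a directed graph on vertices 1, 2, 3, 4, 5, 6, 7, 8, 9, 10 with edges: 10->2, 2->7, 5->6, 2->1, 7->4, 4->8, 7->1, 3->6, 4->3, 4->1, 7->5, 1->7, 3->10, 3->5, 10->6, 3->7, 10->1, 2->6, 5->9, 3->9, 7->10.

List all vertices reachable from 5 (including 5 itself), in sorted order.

Start at 5.
Its neighbours: 6, 9.
Nothing further is reachable.

5, 6, 9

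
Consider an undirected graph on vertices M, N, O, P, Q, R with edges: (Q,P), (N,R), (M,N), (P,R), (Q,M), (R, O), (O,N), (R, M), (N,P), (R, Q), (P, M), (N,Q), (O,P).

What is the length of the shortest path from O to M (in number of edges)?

2

Distance 0: O.
Distance 1: N, P, R.
Distance 2: M, Q — contains M.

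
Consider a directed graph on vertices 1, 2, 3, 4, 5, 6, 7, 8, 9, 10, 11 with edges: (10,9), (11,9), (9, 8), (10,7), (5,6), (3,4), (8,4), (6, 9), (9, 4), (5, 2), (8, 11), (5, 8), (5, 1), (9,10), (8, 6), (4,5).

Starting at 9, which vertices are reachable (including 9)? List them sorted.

1, 2, 4, 5, 6, 7, 8, 9, 10, 11

Start at 9.
Its neighbours: 4, 8, 10.
Then their neighbours: 5, 6, 7, 11.
Then next layer: 1, 2.
Nothing further is reachable.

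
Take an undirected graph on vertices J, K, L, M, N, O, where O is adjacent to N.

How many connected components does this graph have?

5

From J: component {J}.
From K: component {K}.
From L: component {L}.
From M: component {M}.
From N: component {N, O}.
That's 5 components.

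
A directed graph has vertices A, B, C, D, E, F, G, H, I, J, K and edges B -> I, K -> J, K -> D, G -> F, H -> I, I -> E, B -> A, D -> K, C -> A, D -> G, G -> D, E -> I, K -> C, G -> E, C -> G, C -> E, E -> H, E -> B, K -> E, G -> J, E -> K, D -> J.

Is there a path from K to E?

Yes

Explore from K.
Distance 1: reach C, D, E, J.
Found E.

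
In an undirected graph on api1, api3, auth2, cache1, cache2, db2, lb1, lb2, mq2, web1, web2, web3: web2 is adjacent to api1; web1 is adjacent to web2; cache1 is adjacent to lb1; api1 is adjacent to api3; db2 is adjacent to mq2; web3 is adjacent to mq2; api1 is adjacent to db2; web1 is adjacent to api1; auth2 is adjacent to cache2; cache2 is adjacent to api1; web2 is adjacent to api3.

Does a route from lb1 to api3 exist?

Explore from lb1.
Distance 1: reach cache1.
The search is exhausted without reaching api3; it lies in a different component.

No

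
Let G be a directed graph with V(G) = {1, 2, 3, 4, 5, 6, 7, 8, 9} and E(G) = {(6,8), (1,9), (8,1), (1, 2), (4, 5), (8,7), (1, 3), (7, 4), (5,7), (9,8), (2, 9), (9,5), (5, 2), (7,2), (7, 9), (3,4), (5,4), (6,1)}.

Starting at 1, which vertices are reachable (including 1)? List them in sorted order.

1, 2, 3, 4, 5, 7, 8, 9

Start at 1.
Its neighbours: 2, 3, 9.
Then their neighbours: 4, 5, 8.
Then next layer: 7.
Nothing further is reachable.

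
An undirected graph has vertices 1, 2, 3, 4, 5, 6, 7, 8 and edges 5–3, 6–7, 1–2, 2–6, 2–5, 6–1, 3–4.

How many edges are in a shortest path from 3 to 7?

Distance 0: 3.
Distance 1: 4, 5.
Distance 2: 2.
Distance 3: 1, 6.
Distance 4: 7 — contains 7.

4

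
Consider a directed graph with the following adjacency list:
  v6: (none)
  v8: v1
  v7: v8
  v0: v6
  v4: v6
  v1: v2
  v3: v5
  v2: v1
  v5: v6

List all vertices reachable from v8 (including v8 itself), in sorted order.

Start at v8.
Its neighbours: v1.
Then their neighbours: v2.
Nothing further is reachable.

v1, v2, v8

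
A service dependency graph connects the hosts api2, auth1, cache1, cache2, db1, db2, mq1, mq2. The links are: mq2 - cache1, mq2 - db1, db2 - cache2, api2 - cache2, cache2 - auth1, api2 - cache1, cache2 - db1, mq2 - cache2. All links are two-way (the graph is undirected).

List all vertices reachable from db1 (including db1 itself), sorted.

api2, auth1, cache1, cache2, db1, db2, mq2

Start at db1.
Its neighbours: cache2, mq2.
Then their neighbours: api2, auth1, cache1, db2.
Nothing further is reachable.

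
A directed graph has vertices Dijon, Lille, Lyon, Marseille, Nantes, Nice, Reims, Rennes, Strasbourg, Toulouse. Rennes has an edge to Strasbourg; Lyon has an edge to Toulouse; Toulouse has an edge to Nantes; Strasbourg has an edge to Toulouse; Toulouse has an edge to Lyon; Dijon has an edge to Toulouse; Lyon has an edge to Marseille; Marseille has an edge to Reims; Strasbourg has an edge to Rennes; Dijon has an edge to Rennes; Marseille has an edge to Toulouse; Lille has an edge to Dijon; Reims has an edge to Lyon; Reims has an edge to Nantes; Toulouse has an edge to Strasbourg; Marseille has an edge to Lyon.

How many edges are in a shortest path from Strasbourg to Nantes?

2

Distance 0: Strasbourg.
Distance 1: Rennes, Toulouse.
Distance 2: Lyon, Nantes — contains Nantes.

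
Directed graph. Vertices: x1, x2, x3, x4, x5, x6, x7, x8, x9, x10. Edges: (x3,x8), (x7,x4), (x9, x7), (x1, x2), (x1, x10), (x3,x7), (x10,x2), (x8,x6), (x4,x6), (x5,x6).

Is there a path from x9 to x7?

Explore from x9.
Distance 1: reach x7.
Found x7.

Yes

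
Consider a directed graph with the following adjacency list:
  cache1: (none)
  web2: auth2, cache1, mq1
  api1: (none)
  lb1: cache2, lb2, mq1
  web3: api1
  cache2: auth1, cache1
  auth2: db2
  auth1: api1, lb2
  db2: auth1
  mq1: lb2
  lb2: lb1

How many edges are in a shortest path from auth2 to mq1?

Distance 0: auth2.
Distance 1: db2.
Distance 2: auth1.
Distance 3: api1, lb2.
Distance 4: lb1.
Distance 5: cache2, mq1 — contains mq1.

5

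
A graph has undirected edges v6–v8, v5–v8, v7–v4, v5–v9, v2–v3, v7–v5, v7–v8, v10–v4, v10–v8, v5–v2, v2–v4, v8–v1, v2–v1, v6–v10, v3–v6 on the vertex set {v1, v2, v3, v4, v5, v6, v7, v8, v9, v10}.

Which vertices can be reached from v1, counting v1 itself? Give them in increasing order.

v1, v2, v3, v4, v5, v6, v7, v8, v9, v10

Start at v1.
Its neighbours: v2, v8.
Then their neighbours: v3, v4, v5, v6, v7, v10.
Then next layer: v9.
Every vertex is now reached.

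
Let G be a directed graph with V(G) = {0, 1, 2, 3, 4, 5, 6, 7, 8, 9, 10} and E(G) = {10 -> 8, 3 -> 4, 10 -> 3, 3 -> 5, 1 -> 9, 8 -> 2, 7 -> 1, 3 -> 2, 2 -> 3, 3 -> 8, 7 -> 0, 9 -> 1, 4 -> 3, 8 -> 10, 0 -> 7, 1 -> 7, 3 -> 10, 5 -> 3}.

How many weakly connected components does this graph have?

3

From 0: component {0, 1, 7, 9}.
From 2: component {2, 3, 4, 5, 8, 10}.
From 6: component {6}.
That's 3 components.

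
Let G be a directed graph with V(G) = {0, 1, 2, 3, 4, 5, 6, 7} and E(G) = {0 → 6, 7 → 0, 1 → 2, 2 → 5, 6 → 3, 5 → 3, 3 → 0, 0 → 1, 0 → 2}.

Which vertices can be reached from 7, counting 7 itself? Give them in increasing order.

Start at 7.
Its neighbours: 0.
Then their neighbours: 1, 2, 6.
Then next layer: 3, 5.
Nothing further is reachable.

0, 1, 2, 3, 5, 6, 7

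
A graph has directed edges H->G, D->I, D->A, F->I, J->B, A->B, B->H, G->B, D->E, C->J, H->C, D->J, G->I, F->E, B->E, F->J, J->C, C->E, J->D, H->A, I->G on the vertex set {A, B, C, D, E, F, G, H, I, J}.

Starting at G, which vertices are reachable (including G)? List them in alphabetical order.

Start at G.
Its neighbours: B, I.
Then their neighbours: E, H.
Then next layer: A, C.
Then next layer: J.
Then next layer: D.
Nothing further is reachable.

A, B, C, D, E, G, H, I, J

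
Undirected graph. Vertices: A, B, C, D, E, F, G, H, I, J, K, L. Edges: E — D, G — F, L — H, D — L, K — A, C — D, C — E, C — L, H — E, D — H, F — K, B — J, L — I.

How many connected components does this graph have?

3

From A: component {A, F, G, K}.
From B: component {B, J}.
From C: component {C, D, E, H, I, L}.
That's 3 components.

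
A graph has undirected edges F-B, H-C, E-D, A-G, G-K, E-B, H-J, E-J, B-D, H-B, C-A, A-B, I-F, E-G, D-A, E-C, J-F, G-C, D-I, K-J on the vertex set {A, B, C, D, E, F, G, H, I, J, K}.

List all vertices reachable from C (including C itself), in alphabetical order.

Start at C.
Its neighbours: A, E, G, H.
Then their neighbours: B, D, J, K.
Then next layer: F, I.
Every vertex is now reached.

A, B, C, D, E, F, G, H, I, J, K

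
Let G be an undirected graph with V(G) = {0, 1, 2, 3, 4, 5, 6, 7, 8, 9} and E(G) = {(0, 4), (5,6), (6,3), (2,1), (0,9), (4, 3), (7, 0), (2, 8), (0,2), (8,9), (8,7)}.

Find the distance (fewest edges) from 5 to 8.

Distance 0: 5.
Distance 1: 6.
Distance 2: 3.
Distance 3: 4.
Distance 4: 0.
Distance 5: 2, 7, 9.
Distance 6: 1, 8 — contains 8.

6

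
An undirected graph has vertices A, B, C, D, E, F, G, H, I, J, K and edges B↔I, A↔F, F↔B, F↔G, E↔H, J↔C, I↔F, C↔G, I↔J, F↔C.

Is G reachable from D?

No

D has no edges, so nothing is reachable from it.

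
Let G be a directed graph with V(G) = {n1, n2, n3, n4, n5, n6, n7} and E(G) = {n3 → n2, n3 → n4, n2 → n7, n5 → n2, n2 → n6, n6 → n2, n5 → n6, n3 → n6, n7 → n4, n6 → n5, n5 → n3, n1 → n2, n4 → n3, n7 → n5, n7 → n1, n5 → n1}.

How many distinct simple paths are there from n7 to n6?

n7→n1→n2→n6
n7→n4→n3→n2→n6
n7→n4→n3→n6
n7→n5→n1→n2→n6
n7→n5→n2→n6
n7→n5→n3→n2→n6
n7→n5→n3→n6
n7→n5→n6

8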